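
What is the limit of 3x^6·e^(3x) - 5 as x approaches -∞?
The product is a 0·∞ indeterminate form at x → -∞.
Rewrite the product as 3x^6 / e^(-3x) (an ∞/∞ form) and apply L'Hôpital, or use the standard hierarchy e^(3|x|) ≫ |x^6| as x → -∞.
The indeterminate product → 0, so the limit = -5.

Final answer: -5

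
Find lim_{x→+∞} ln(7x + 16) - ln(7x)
This is an ∞ − ∞ indeterminate form.
Combine the logarithms: ln(7x+16) − ln(7x) = ln((7x+16)/(7x)) = ln(1 + 16/(7x)) → ln(1) = 0.
Limit = 0.

Final answer: 0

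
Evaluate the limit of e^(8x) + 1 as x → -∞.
Evaluate the dominant behaviour as x → -∞; each term tends to a finite value or vanishes.
Limit = 1.

Final answer: 1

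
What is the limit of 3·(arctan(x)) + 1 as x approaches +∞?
Evaluate the dominant behaviour as x → +∞; each term tends to a finite value or vanishes.
Limit = 1 + 3·π/2.

Final answer: 1 + 3·π/2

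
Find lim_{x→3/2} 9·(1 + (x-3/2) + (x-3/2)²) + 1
Direct substitution at x = 3/2 gives 10.

Final answer: 10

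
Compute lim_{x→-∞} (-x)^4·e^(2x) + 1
The product is a 0·∞ indeterminate form at x → -∞.
Rewrite the product as (-x)^4 / e^(-2x) (an ∞/∞ form) and apply L'Hôpital, or use the standard hierarchy e^(2|x|) ≫ |(-x)^4| as x → -∞.
The indeterminate product → 0, so the limit = 1.

Final answer: 1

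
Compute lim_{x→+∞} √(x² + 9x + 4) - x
This is an ∞ − ∞ indeterminate form.
Multiply and divide by the conjugate √(x²+9x + 4) + x; the x² terms cancel, leaving (9x + 4)/(√(x²+9x + 4)+x) → 9/2.
Limit = 9/2.

Final answer: 9/2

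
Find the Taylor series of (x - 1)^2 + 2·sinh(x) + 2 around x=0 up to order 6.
x^5/60 + x^3/3 + x^2 + 3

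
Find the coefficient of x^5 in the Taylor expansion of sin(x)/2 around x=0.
Expand to order 5: sin(x)/2 = x^5/240 - x^3/12 + x/2 + O(x^6).
The coefficient of x^5 is 1/240.

Final answer: 1/240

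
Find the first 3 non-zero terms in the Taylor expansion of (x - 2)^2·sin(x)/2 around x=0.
x^3/6 - 2·x^2 + 2·x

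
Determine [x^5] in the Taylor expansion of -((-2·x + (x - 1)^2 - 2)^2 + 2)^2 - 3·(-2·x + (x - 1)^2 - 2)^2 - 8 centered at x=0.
Expand to order 5: -((-2·x + (x - 1)^2 - 2)^2 + 2)^2 - 3·(-2·x + (x - 1)^2 - 2)^2 - 8 = 208·x^5 - 77·x^4 - 152·x^3 - 190·x^2 - 72·x - 20 + O(x^6).
The coefficient of x^5 is 208.

Final answer: 208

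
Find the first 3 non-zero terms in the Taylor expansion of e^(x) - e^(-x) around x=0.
x^5/60 + x^3/3 + 2·x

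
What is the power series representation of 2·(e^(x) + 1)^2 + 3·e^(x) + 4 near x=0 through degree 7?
263·x^7/5040 + 3·x^6/16 + 71·x^5/120 + 13·x^4/8 + 23·x^3/6 + 15·x^2/2 + 11·x + 15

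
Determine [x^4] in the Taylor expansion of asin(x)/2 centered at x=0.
Expand to order 4: asin(x)/2 = x^3/12 + x/2 + O(x^5).
The coefficient of x^4 is 0.

Final answer: 0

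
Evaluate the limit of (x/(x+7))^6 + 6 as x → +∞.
As x → +∞: x/(x+7) = 1/(1 + 7/x) → 1, and the 6th power of a limit-1 base also → 1; with the additive constant, 1 + 6 = 7.
Limit = 7.

Final answer: 7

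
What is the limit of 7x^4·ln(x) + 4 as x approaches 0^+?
The product is a 0·∞ indeterminate form at x → 0⁺.
Rewrite the product as 7·ln(x) / x^(-4) and apply L'Hôpital, or use the standard hierarchy x^(-4) ≫ |ln x| as x → 0⁺.
The indeterminate product → 0, so the limit = 4.

Final answer: 4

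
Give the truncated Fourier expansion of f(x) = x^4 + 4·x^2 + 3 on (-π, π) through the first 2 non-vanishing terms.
(32 - 8·π^2)·cos(x) + 3 + 4·π^2/3 + π^4/5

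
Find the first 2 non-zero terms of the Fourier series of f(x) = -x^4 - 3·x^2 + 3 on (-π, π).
(-36 + 8·π^2)·cos(x) - π^4/5 - π^2 + 3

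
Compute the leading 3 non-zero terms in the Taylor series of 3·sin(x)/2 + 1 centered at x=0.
-x^3/4 + 3·x/2 + 1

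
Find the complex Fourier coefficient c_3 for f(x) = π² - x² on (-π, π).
Compute the real Fourier coefficients first: a_3 = 4/9, b_3 = 0.
Then c_3 = (a_3 − i·b_3)/2 = 2/9.

Final answer: 2/9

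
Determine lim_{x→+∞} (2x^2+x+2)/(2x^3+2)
This is an ∞/∞ indeterminate form as x → +∞.
Divide numerator and denominator by x^3 and let the lower-order terms vanish; the numerator's degree 2 is below the denominator's degree 3, so the quotient → 0.
Limit = 0.

Final answer: 0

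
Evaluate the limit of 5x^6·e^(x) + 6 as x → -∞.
The product is a 0·∞ indeterminate form at x → -∞.
Rewrite the product as 5x^6 / e^(-x) (an ∞/∞ form) and apply L'Hôpital, or use the standard hierarchy e^(|x|) ≫ |x^6| as x → -∞.
The indeterminate product → 0, so the limit = 6.

Final answer: 6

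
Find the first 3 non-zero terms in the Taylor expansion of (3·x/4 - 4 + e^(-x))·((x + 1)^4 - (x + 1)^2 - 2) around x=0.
-33·x^2/2 - 11·x/2 + 6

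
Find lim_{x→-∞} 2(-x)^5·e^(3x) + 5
The product is a 0·∞ indeterminate form at x → -∞.
Rewrite the product as 2(-x)^5 / e^(-3x) (an ∞/∞ form) and apply L'Hôpital, or use the standard hierarchy e^(3|x|) ≫ |(-x)^5| as x → -∞.
The indeterminate product → 0, so the limit = 5.

Final answer: 5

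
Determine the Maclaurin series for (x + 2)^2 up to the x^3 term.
x^2 + 4·x + 4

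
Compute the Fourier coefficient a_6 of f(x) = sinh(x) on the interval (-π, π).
a_6 = (1/π) ∫_{-π}^{π} f(x)·cos(6x) dx.
Evaluate the integral (use parity and integration by parts as needed): a_6 = 0.

Final answer: 0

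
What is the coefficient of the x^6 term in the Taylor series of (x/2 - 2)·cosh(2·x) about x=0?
Expand to order 6: (x/2 - 2)·cosh(2·x) = -8·x^6/45 + x^5/3 - 4·x^4/3 + x^3 - 4·x^2 + x/2 - 2 + O(x^7).
The coefficient of x^6 is -8/45.

Final answer: -8/45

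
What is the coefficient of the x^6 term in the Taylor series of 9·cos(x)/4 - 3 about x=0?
Expand to order 6: 9·cos(x)/4 - 3 = -x^6/320 + 3·x^4/32 - 9·x^2/8 - 3/4 + O(x^7).
The coefficient of x^6 is -1/320.

Final answer: -1/320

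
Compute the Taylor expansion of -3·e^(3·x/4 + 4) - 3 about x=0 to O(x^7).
-243·x^6·e^(4)/327680 - 243·x^5·e^(4)/40960 - 81·x^4·e^(4)/2048 - 27·x^3·e^(4)/128 - 27·x^2·e^(4)/32 - 9·x·e^(4)/4 - 3·e^(4) - 3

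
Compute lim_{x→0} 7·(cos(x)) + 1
Direct substitution at x = 0 gives 8.

Final answer: 8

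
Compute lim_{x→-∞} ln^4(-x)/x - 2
The quotient is an ∞/∞ indeterminate form as x → -∞.
Compare growth rates of the dominant terms (exponentials ≫ polynomials ≫ logarithms), or apply L'Hôpital's rule; the quotient → 0.
Adding the constant: 0 - 2 = -2. Limit = -2.

Final answer: -2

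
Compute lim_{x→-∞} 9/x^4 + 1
Evaluate the dominant behaviour as x → -∞; each term tends to a finite value or vanishes.
Limit = 1.

Final answer: 1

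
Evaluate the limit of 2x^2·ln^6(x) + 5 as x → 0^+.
The product is a 0·∞ indeterminate form at x → 0⁺.
Rewrite the product as 2·ln^6(x) / x^(-2) and apply L'Hôpital, or use the standard hierarchy x^(-2) ≫ |ln x|^6 as x → 0⁺.
The indeterminate product → 0, so the limit = 5.

Final answer: 5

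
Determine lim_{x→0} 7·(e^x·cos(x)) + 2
Direct substitution at x = 0 gives 9.

Final answer: 9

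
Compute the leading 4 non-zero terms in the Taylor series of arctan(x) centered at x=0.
-x^7/7 + x^5/5 - x^3/3 + x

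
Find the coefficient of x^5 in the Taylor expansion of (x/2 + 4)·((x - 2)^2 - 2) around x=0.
Expand to order 5: (x/2 + 4)·((x - 2)^2 - 2) = x^3/2 + 2·x^2 - 15·x + 8 + O(x^6).
The coefficient of x^5 is 0.

Final answer: 0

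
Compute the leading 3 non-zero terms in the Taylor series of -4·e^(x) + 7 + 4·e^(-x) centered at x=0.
-4·x^3/3 - 8·x + 7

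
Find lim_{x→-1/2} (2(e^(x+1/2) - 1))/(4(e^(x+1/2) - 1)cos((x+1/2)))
Both numerator and denominator → 0 as x → -1/2; this is a 0/0 indeterminate form.
Expand each to leading order near x = -1/2: numerator ~ 2·(x + 1/2), denominator ~ 4·(x + 1/2).
The limit of the ratio is 1/2.

Final answer: 1/2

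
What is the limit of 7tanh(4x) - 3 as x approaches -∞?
Evaluate the dominant behaviour as x → -∞; each term tends to a finite value or vanishes.
Limit = -10.

Final answer: -10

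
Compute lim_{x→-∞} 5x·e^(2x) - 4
The product is a 0·∞ indeterminate form at x → -∞.
Rewrite the product as 5x / e^(-2x) (an ∞/∞ form) and apply L'Hôpital, or use the standard hierarchy e^(2|x|) ≫ |x| as x → -∞.
The indeterminate product → 0, so the limit = -4.

Final answer: -4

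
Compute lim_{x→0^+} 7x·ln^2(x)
This is a 0·∞ indeterminate form at x → 0⁺.
Rewrite the product as 7·ln^2(x) / x^(-1) and apply L'Hôpital, or use the standard hierarchy x^(-1) ≫ |ln x|^2 as x → 0⁺.
The indeterminate product → 0, so the limit = 0.

Final answer: 0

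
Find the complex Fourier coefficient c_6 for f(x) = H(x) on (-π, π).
Compute the real Fourier coefficients first: a_6 = 0, b_6 = 0.
Then c_6 = (a_6 − i·b_6)/2 = 0.

Final answer: 0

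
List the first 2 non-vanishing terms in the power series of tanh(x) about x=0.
-x^3/3 + x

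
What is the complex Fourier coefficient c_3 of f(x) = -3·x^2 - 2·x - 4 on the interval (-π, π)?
Compute the real Fourier coefficients first: a_3 = 4/3, b_3 = -4/3.
Then c_3 = (a_3 − i·b_3)/2 = 2/3 + 2·i/3.

Final answer: 2/3 + 2·i/3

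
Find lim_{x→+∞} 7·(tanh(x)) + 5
Evaluate the dominant behaviour as x → +∞; each term tends to a finite value or vanishes.
Limit = 12.

Final answer: 12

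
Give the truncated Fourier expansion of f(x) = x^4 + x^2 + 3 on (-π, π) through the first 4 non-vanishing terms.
(44 - 8·π^2)·cos(x) + (-2 + 2·π^2)·cos(2·x) + (4/27 - 8·π^2/9)·cos(3·x) + 3 + π^2/3 + π^4/5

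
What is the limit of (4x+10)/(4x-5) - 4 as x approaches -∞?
Evaluate the dominant behaviour as x → -∞; each term tends to a finite value or vanishes.
Limit = -3.

Final answer: -3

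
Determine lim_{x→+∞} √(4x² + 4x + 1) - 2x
As x → +∞: multiply by the conjugate to get (4x+1)/(√(4x²+4x+1)+2x); the denominator ~ 4x, so the limit is 4/4 = 1.
Limit = 1.

Final answer: 1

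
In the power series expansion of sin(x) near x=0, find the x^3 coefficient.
Expand to order 3: sin(x) = -x^3/6 + x + O(x^4).
The coefficient of x^3 is -1/6.

Final answer: -1/6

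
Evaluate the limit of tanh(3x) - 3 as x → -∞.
Evaluate the dominant behaviour as x → -∞; each term tends to a finite value or vanishes.
Limit = -4.

Final answer: -4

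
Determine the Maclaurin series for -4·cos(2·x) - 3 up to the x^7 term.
16·x^6/45 - 8·x^4/3 + 8·x^2 - 7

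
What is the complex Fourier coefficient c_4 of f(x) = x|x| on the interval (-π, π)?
Compute the real Fourier coefficients first: a_4 = 0, b_4 = -π/2.
Then c_4 = (a_4 − i·b_4)/2 = i·π/4.

Final answer: i·π/4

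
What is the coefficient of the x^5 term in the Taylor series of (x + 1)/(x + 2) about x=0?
Expand to order 5: (x + 1)/(x + 2) = x^5/64 - x^4/32 + x^3/16 - x^2/8 + x/4 + 1/2 + O(x^6).
The coefficient of x^5 is 1/64.

Final answer: 1/64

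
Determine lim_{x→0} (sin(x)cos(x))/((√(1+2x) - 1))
Both numerator and denominator → 0 as x → 0; this is a 0/0 indeterminate form.
Expand each to leading order near x = 0: numerator ~ x, denominator ~ x.
The limit of the ratio is 1.

Final answer: 1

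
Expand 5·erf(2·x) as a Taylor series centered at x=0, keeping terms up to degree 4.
-80·x^3/(3·√(π)) + 20·x/√(π)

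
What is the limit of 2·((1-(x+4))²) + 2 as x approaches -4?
Direct substitution at x = -4 gives 4.

Final answer: 4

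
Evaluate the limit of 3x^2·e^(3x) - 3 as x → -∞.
The product is a 0·∞ indeterminate form at x → -∞.
Rewrite the product as 3x^2 / e^(-3x) (an ∞/∞ form) and apply L'Hôpital, or use the standard hierarchy e^(3|x|) ≫ |x^2| as x → -∞.
The indeterminate product → 0, so the limit = -3.

Final answer: -3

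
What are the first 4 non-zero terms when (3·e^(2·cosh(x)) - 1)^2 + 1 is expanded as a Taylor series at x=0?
x^6·(-1 + 3·e^(2))^2·(91·e^(2)/(60·(-1 + 3·e^(2))) + 21·e^(4)/(2·(-1 + 3·e^(2))^2)) + x^4·(-1 + 3·e^(2))^2·(9·e^(4)/(-1 + 3·e^(2))^2 + 7·e^(2)/(2·(-1 + 3·e^(2)))) + 6·x^2·(-1 + 3·e^(2))·e^(2) + 1 + (-1 + 3·e^(2))^2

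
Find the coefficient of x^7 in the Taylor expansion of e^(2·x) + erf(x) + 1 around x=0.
Expand to order 7: e^(2·x) + erf(x) + 1 = x^7·(8/315 - 1/(21·√(π))) + 4·x^6/45 + x^5·(1/(5·√(π)) + 4/15) + 2·x^4/3 + x^3·(4/3 - 2/(3·√(π))) + 2·x^2 + x·(2/√(π) + 2) + 2 + O(x^8).
The coefficient of x^7 is 8/315 - 1/(21·√(π)).

Final answer: 8/315 - 1/(21·√(π))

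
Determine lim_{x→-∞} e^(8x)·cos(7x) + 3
Evaluate the dominant behaviour as x → -∞; each term tends to a finite value or vanishes.
Limit = 3.

Final answer: 3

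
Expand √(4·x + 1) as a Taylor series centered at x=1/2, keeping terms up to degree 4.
√(3) + 2·√(3)·(x - 1/2)/3 - 2·√(3)·(x - 1/2)^2/9 + 4·√(3)·(x - 1/2)^3/27 - 10·√(3)·(x - 1/2)^4/81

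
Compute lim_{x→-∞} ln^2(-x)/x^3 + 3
The quotient is an ∞/∞ indeterminate form as x → -∞.
Compare growth rates of the dominant terms (exponentials ≫ polynomials ≫ logarithms), or apply L'Hôpital's rule; the quotient → 0.
Adding the constant: 0 + 3 = 3. Limit = 3.

Final answer: 3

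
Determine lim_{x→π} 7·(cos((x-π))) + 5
Direct substitution at x = π gives 12.

Final answer: 12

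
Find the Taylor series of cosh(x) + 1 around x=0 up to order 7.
x^6/720 + x^4/24 + x^2/2 + 2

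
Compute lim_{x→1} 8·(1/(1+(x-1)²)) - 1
Direct substitution at x = 1 gives 7.

Final answer: 7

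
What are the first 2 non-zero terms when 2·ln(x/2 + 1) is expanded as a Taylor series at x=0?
-x^2/4 + x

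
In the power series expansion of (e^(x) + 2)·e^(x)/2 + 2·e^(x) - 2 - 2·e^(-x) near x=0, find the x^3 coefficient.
Expand to order 3: (e^(x) + 2)·e^(x)/2 + 2·e^(x) - 2 - 2·e^(-x) = 3·x^3/2 + 3·x^2/2 + 6·x - 1/2 + O(x^4).
The coefficient of x^3 is 3/2.

Final answer: 3/2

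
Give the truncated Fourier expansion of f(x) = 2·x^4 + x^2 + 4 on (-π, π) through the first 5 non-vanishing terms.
(92 - 16·π^2)·cos(x) + (-5 + 4·π^2)·cos(2·x) + (20/27 - 16·π^2/9)·cos(3·x) + (-1/8 + π^2)·cos(4·x) + π^2/3 + 4 + 2·π^4/5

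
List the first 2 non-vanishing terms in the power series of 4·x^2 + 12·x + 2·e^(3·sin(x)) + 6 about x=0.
18·x + 8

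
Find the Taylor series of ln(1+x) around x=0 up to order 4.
-x^4/4 + x^3/3 - x^2/2 + x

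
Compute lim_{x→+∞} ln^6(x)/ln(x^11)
This is an ∞/∞ indeterminate form as x → +∞.
Write ln(x^11) = 11·ln(x), reducing the quotient to ln^5(x)/11 → ∞.
Limit = ∞.

Final answer: ∞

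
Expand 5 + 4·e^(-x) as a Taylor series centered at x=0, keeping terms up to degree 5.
-x^5/30 + x^4/6 - 2·x^3/3 + 2·x^2 - 4·x + 9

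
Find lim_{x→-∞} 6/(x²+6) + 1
Evaluate the dominant behaviour as x → -∞; each term tends to a finite value or vanishes.
Limit = 1.

Final answer: 1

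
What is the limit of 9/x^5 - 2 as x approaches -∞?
Evaluate the dominant behaviour as x → -∞; each term tends to a finite value or vanishes.
Limit = -2.

Final answer: -2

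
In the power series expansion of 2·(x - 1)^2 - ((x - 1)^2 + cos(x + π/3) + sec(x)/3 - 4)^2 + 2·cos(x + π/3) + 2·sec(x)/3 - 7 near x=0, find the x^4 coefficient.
Expand to order 4: 2·(x - 1)^2 - ((x - 1)^2 + cos(x + π/3) + sec(x)/3 - 4)^2 + 2·cos(x + π/3) + 2·sec(x)/3 - 7 = x^4·(-29/108 + 13·√(3)·(3·√(3)/13 + 12/13)/36) + x^3·(13·√(3)/9 + 11/3) + x^2·(209/36 - 169·(3·√(3)/13 + 12/13)^2/36) + x·(-38/3 - 19·√(3)/6) - 289/36 + O(x^5).
The coefficient of x^4 is -29/108 + 13·√(3)·(3·√(3)/13 + 12/13)/36.

Final answer: -29/108 + 13·√(3)·(3·√(3)/13 + 12/13)/36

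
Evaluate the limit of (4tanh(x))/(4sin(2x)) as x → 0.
Both numerator and denominator → 0 as x → 0; this is a 0/0 indeterminate form.
Expand each to leading order near x = 0: numerator ~ 4·x, denominator ~ 8·x.
The limit of the ratio is 1/2.

Final answer: 1/2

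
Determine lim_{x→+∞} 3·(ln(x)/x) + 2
Evaluate the dominant behaviour as x → +∞; each term tends to a finite value or vanishes.
Limit = 2.

Final answer: 2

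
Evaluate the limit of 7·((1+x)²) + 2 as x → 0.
Direct substitution at x = 0 gives 9.

Final answer: 9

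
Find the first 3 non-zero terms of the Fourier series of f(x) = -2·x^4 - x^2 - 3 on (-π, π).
(-92 + 16·π^2)·cos(x) + (5 - 4·π^2)·cos(2·x) - 2·π^4/5 - π^2/3 - 3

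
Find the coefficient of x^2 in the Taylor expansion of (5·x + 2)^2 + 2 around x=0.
Expand to order 2: (5·x + 2)^2 + 2 = 25·x^2 + 20·x + 6 + O(x^3).
The coefficient of x^2 is 25.

Final answer: 25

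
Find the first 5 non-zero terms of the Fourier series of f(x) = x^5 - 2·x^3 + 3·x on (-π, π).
(-44·π^2 + 2·π^4 + 270)·sin(x) + (-π^4 - 27/2 + 7·π^2)·sin(2·x) + (-76·π^2/27 + 314/81 + 2·π^4/3)·sin(3·x) + (-π^4/2 - 135/64 + 13·π^2/8)·sin(4·x) + (-28·π^2/25 + 918/625 + 2·π^4/5)·sin(5·x)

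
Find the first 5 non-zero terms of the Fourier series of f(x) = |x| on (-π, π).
-4·cos(x)/π - 4·cos(3·x)/(9·π) - 4·cos(5·x)/(25·π) - 4·cos(7·x)/(49·π) + π/2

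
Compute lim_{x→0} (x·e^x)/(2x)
Both numerator and denominator → 0 as x → 0; this is a 0/0 indeterminate form.
Expand each to leading order near x = 0: numerator ~ x, denominator ~ 2·x.
The limit of the ratio is 1/2.

Final answer: 1/2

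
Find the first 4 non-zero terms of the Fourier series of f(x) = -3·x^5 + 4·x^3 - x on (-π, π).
(-770 - 6·π^4 + 128·π^2)·sin(x) + (-19·π^2 + 59/2 + 3·π^4)·sin(2·x) + (-2·π^4 - 146/27 + 64·π^2/9)·sin(3·x) + (-31·π^2/8 + 125/64 + 3·π^4/2)·sin(4·x)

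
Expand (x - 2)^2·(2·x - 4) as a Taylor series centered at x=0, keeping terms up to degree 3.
2·x^3 - 12·x^2 + 24·x - 16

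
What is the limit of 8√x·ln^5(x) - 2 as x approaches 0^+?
The product is a 0·∞ indeterminate form at x → 0⁺.
Rewrite the product as 8·ln^5(x) / x^(-1/2) and apply L'Hôpital, or use the standard hierarchy x^(-1/2) ≫ |ln x|^5 as x → 0⁺.
The indeterminate product → 0, so the limit = -2.

Final answer: -2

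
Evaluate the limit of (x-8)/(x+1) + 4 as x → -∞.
Evaluate the dominant behaviour as x → -∞; each term tends to a finite value or vanishes.
Limit = 5.

Final answer: 5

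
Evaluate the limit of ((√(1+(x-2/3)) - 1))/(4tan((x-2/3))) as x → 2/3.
Both numerator and denominator → 0 as x → 2/3; this is a 0/0 indeterminate form.
Expand each to leading order near x = 2/3: numerator ~ (x - 2/3)/2, denominator ~ 4·(x - 2/3).
The limit of the ratio is 1/8.

Final answer: 1/8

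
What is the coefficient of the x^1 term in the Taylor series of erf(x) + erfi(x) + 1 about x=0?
Expand to order 1: erf(x) + erfi(x) + 1 = 4·x/√(π) + 1 + O(x^2).
The coefficient of x^1 is 4/√(π).

Final answer: 4/√(π)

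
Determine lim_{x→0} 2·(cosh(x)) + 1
Direct substitution at x = 0 gives 3.

Final answer: 3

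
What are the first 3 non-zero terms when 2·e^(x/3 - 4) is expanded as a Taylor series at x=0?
x^2·e^(-4)/9 + 2·x·e^(-4)/3 + 2·e^(-4)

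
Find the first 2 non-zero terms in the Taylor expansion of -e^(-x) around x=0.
x - 1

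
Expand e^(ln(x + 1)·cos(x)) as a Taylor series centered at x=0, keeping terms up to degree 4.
-x^4/4 - x^3/2 + x + 1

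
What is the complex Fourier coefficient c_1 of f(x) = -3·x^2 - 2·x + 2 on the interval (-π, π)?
Compute the real Fourier coefficients first: a_1 = 12, b_1 = -4.
Then c_1 = (a_1 − i·b_1)/2 = 6 + 2·i.

Final answer: 6 + 2·i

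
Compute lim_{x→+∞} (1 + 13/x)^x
As x → +∞: this is the defining limit (1 + 13/x)^x → e^13.
Limit = e^(13).

Final answer: e^(13)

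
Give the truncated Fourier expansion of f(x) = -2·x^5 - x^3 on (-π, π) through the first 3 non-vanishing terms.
(-468 - 4·π^4 + 78·π^2)·sin(x) + (-9·π^2 + 27/2 + 2·π^4)·sin(2·x) + (-4·π^4/3 - 124/81 + 62·π^2/27)·sin(3·x)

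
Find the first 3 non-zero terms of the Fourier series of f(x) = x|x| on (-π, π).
(-8 + 2·π^2)·sin(x)/π - π·sin(2·x) + (-8 + 18·π^2)·sin(3·x)/(27·π)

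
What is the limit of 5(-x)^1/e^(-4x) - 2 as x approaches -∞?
The quotient is an ∞/∞ indeterminate form as x → -∞.
Compare growth rates of the dominant terms (exponentials ≫ polynomials ≫ logarithms), or apply L'Hôpital's rule; the quotient → 0.
Adding the constant: 0 - 2 = -2. Limit = -2.

Final answer: -2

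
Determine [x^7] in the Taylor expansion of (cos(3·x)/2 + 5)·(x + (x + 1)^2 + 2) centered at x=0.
Expand to order 7: (cos(3·x)/2 + 5)·(x + (x + 1)^2 + 2) = -243·x^7/160 + 27·x^6/160 + 81·x^5/16 + 45·x^4/16 - 27·x^3/4 - 5·x^2/4 + 33·x/2 + 33/2 + O(x^8).
The coefficient of x^7 is -243/160.

Final answer: -243/160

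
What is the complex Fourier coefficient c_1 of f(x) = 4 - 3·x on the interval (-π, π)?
Compute the real Fourier coefficients first: a_1 = 0, b_1 = -6.
Then c_1 = (a_1 − i·b_1)/2 = 3·i.

Final answer: 3·i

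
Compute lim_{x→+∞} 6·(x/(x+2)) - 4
Evaluate the dominant behaviour as x → +∞; each term tends to a finite value or vanishes.
Limit = 2.

Final answer: 2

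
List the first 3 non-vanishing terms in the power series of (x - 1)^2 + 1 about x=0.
x^2 - 2·x + 2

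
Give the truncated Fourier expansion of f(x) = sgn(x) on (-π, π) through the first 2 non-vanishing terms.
4·sin(x)/π + 4·sin(3·x)/(3·π)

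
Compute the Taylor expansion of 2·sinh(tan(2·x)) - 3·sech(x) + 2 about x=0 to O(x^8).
2192·x^7/45 + 61·x^6/240 + 296·x^5/15 - 5·x^4/8 + 8·x^3 + 3·x^2/2 + 4·x - 1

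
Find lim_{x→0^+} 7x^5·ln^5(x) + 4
The product is a 0·∞ indeterminate form at x → 0⁺.
Rewrite the product as 7·ln^5(x) / x^(-5) and apply L'Hôpital, or use the standard hierarchy x^(-5) ≫ |ln x|^5 as x → 0⁺.
The indeterminate product → 0, so the limit = 4.

Final answer: 4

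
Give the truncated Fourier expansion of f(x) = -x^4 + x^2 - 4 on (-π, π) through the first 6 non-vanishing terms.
(-52 + 8·π^2)·cos(x) + (4 - 2·π^2)·cos(2·x) + (-28/27 + 8·π^2/9)·cos(3·x) + (7/16 - π^2/2)·cos(4·x) + (-148/625 + 8·π^2/25)·cos(5·x) - π^4/5 - 4 + π^2/3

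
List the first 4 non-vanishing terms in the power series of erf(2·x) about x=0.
-128·x^7/(21·√(π)) + 32·x^5/(5·√(π)) - 16·x^3/(3·√(π)) + 4·x/√(π)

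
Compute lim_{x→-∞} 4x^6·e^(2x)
This is a 0·∞ indeterminate form at x → -∞.
Rewrite the product as 4x^6 / e^(-2x) (an ∞/∞ form) and apply L'Hôpital, or use the standard hierarchy e^(2|x|) ≫ |x^6| as x → -∞.
The indeterminate product → 0, so the limit = 0.

Final answer: 0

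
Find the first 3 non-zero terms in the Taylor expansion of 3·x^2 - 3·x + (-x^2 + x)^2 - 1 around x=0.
4·x^2 - 3·x - 1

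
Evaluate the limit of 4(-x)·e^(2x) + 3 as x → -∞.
The product is a 0·∞ indeterminate form at x → -∞.
Rewrite the product as 4(-x) / e^(-2x) (an ∞/∞ form) and apply L'Hôpital, or use the standard hierarchy e^(2|x|) ≫ |(-x)| as x → -∞.
The indeterminate product → 0, so the limit = 3.

Final answer: 3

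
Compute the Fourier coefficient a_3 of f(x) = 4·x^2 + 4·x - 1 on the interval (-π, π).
a_3 = (1/π) ∫_{-π}^{π} f(x)·cos(3x) dx.
Evaluate the integral (use parity and integration by parts as needed): a_3 = -16/9.

Final answer: -16/9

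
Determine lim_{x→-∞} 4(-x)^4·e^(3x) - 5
The product is a 0·∞ indeterminate form at x → -∞.
Rewrite the product as 4(-x)^4 / e^(-3x) (an ∞/∞ form) and apply L'Hôpital, or use the standard hierarchy e^(3|x|) ≫ |(-x)^4| as x → -∞.
The indeterminate product → 0, so the limit = -5.

Final answer: -5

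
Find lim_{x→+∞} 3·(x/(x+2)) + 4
Evaluate the dominant behaviour as x → +∞; each term tends to a finite value or vanishes.
Limit = 7.

Final answer: 7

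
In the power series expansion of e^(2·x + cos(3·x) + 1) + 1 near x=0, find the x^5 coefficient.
Expand to order 5: e^(2·x + cos(3·x) + 1) + 1 = 319·x^5·e^(2)/15 + 31·x^4·e^(2)/6 - 23·x^3·e^(2)/3 - 5·x^2·e^(2)/2 + 2·x·e^(2) + 1 + e^(2) + O(x^6).
The coefficient of x^5 is 319·e^(2)/15.

Final answer: 319·e^(2)/15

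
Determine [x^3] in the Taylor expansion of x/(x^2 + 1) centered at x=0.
Expand to order 3: x/(x^2 + 1) = -x^3 + x + O(x^4).
The coefficient of x^3 is -1.

Final answer: -1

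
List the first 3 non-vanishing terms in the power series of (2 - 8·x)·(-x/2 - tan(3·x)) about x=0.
-18·x^3 + 28·x^2 - 7·x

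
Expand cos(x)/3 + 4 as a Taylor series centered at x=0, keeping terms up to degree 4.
x^4/72 - x^2/6 + 13/3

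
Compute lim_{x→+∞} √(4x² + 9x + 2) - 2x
As x → +∞: multiply by the conjugate to get (9x+2)/(√(4x²+9x+2)+2x); the denominator ~ 4x, so the limit is 9/4.
Limit = 9/4.

Final answer: 9/4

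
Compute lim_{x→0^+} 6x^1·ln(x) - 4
The product is a 0·∞ indeterminate form at x → 0⁺.
Rewrite the product as 6·ln(x) / x^(-1) and apply L'Hôpital, or use the standard hierarchy x^(-1) ≫ |ln x| as x → 0⁺.
The indeterminate product → 0, so the limit = -4.

Final answer: -4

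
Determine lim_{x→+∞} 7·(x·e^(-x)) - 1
Evaluate the dominant behaviour as x → +∞; each term tends to a finite value or vanishes.
Limit = -1.

Final answer: -1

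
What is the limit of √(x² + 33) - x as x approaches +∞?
This is an ∞ − ∞ indeterminate form.
Multiply and divide by the conjugate √(x²+33) + x; the x² terms cancel, leaving 33/(√(x²+33)+x) → 0.
Limit = 0.

Final answer: 0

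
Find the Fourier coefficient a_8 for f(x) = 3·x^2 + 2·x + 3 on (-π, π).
a_8 = (1/π) ∫_{-π}^{π} f(x)·cos(8x) dx.
Evaluate the integral (use parity and integration by parts as needed): a_8 = 3/16.

Final answer: 3/16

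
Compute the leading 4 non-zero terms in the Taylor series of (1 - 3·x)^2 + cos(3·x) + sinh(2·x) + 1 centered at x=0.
4·x^3/3 + 9·x^2/2 - 4·x + 3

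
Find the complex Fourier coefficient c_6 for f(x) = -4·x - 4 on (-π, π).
Compute the real Fourier coefficients first: a_6 = 0, b_6 = 4/3.
Then c_6 = (a_6 − i·b_6)/2 = -2·i/3.

Final answer: -2·i/3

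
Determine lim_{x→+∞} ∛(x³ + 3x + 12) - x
This is an ∞ − ∞ indeterminate form.
Multiply by (A² + AB + B²)/(A² + AB + B²) where A = ∛(x³+3x + 12), B = x to use A³ − B³ = (A−B)(A²+AB+B²); the x³ terms cancel, leaving (3x + 12)/(A²+AB+B²) with denominator ~ 3x², so the limit is 0.
Limit = 0.

Final answer: 0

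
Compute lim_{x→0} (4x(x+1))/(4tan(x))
Both numerator and denominator → 0 as x → 0; this is a 0/0 indeterminate form.
Expand each to leading order near x = 0: numerator ~ 4·x, denominator ~ 4·x.
The limit of the ratio is 1.

Final answer: 1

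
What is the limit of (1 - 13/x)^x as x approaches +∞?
As x → +∞: this is the defining limit (1 - 13/x)^x → e^(-13).
Limit = e^(-13).

Final answer: e^(-13)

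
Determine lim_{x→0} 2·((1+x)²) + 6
Direct substitution at x = 0 gives 8.

Final answer: 8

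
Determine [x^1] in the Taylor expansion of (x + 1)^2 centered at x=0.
Expand to order 1: (x + 1)^2 = 2·x + 1 + O(x^2).
The coefficient of x^1 is 2.

Final answer: 2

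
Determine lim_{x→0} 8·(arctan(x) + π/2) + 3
Direct substitution at x = 0 gives 3 + 4·π.

Final answer: 3 + 4·π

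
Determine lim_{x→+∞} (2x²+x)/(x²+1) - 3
Evaluate the dominant behaviour as x → +∞; each term tends to a finite value or vanishes.
Limit = -1.

Final answer: -1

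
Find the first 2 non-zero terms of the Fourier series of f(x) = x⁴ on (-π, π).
(48 - 8·π^2)·cos(x) + π^4/5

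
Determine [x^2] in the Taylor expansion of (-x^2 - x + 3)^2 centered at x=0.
Expand to order 2: (-x^2 - x + 3)^2 = -5·x^2 - 6·x + 9 + O(x^3).
The coefficient of x^2 is -5.

Final answer: -5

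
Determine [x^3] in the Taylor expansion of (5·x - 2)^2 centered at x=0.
Expand to order 3: (5·x - 2)^2 = 25·x^2 - 20·x + 4 + O(x^4).
The coefficient of x^3 is 0.

Final answer: 0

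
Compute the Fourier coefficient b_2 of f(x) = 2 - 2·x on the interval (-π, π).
b_2 = (1/π) ∫_{-π}^{π} f(x)·sin(2x) dx.
Evaluate the integral (use parity and integration by parts as needed): b_2 = 2.

Final answer: 2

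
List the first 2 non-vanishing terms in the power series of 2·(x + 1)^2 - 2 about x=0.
2·x^2 + 4·x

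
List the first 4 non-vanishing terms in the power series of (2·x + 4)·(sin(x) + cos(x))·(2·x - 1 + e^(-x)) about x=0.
-5·x^4/2 + 7·x^3/3 + 8·x^2 + 4·x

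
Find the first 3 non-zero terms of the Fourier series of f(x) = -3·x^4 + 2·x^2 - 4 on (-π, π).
(-152 + 24·π^2)·cos(x) + (11 - 6·π^2)·cos(2·x) - 3·π^4/5 - 4 + 2·π^2/3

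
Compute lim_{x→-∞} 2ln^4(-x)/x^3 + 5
The quotient is an ∞/∞ indeterminate form as x → -∞.
Compare growth rates of the dominant terms (exponentials ≫ polynomials ≫ logarithms), or apply L'Hôpital's rule; the quotient → 0.
Adding the constant: 0 + 5 = 5. Limit = 5.

Final answer: 5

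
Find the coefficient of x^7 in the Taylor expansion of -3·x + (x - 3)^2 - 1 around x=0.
Expand to order 7: -3·x + (x - 3)^2 - 1 = x^2 - 9·x + 8 + O(x^8).
The coefficient of x^7 is 0.

Final answer: 0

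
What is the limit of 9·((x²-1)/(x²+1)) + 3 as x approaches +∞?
Evaluate the dominant behaviour as x → +∞; each term tends to a finite value or vanishes.
Limit = 12.

Final answer: 12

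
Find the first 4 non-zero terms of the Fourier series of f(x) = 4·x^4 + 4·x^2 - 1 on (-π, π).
(176 - 32·π^2)·cos(x) + (-8 + 8·π^2)·cos(2·x) + (16/27 - 32·π^2/9)·cos(3·x) - 1 + 4·π^2/3 + 4·π^4/5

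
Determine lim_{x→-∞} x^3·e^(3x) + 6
The product is a 0·∞ indeterminate form at x → -∞.
Rewrite the product as x^3 / e^(-3x) (an ∞/∞ form) and apply L'Hôpital, or use the standard hierarchy e^(3|x|) ≫ |x^3| as x → -∞.
The indeterminate product → 0, so the limit = 6.

Final answer: 6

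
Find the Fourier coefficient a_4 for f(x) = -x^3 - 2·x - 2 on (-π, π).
a_4 = (1/π) ∫_{-π}^{π} f(x)·cos(4x) dx.
Evaluate the integral (use parity and integration by parts as needed): a_4 = 0.

Final answer: 0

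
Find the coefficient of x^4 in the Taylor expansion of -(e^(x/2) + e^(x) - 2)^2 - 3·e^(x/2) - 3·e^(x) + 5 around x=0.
-139/128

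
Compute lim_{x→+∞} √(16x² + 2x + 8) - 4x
As x → +∞: multiply by the conjugate to get (2x+8)/(√(16x²+2x+8)+4x); the denominator ~ 8x, so the limit is 2/8 = 1/4.
Limit = 1/4.

Final answer: 1/4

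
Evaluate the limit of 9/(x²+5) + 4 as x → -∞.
Evaluate the dominant behaviour as x → -∞; each term tends to a finite value or vanishes.
Limit = 4.

Final answer: 4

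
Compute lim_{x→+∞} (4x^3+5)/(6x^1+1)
This is an ∞/∞ indeterminate form as x → +∞.
Divide numerator and denominator by x^3 and let the lower-order terms vanish; the numerator's degree 3 exceeds the denominator's degree 1, so the quotient diverges.
Limit = ∞.

Final answer: ∞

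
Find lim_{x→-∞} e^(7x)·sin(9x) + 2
Evaluate the dominant behaviour as x → -∞; each term tends to a finite value or vanishes.
Limit = 2.

Final answer: 2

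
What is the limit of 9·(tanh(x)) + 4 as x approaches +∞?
Evaluate the dominant behaviour as x → +∞; each term tends to a finite value or vanishes.
Limit = 13.

Final answer: 13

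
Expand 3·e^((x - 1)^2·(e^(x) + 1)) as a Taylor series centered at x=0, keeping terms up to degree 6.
445·x^6·e^(2)/48 - 261·x^5·e^(2)/20 + 131·x^4·e^(2)/8 - 35·x^3·e^(2)/2 + 15·x^2·e^(2) - 9·x·e^(2) + 3·e^(2)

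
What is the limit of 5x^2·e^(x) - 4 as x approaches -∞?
The product is a 0·∞ indeterminate form at x → -∞.
Rewrite the product as 5x^2 / e^(-x) (an ∞/∞ form) and apply L'Hôpital, or use the standard hierarchy e^(|x|) ≫ |x^2| as x → -∞.
The indeterminate product → 0, so the limit = -4.

Final answer: -4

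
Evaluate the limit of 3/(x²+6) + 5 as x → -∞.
Evaluate the dominant behaviour as x → -∞; each term tends to a finite value or vanishes.
Limit = 5.

Final answer: 5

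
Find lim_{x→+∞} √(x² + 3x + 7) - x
This is an ∞ − ∞ indeterminate form.
Multiply and divide by the conjugate √(x²+3x + 7) + x; the x² terms cancel, leaving (3x + 7)/(√(x²+3x + 7)+x) → 3/2.
Limit = 3/2.

Final answer: 3/2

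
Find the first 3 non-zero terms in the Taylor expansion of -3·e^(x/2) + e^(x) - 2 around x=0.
x^2/8 - x/2 - 4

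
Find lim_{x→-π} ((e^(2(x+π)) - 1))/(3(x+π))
Both numerator and denominator → 0 as x → -π; this is a 0/0 indeterminate form.
Expand each to leading order near x = -π: numerator ~ 2·(x + π), denominator ~ 3·(x + π).
The limit of the ratio is 2/3.

Final answer: 2/3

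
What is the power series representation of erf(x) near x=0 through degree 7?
-x^7/(21·√(π)) + x^5/(5·√(π)) - 2·x^3/(3·√(π)) + 2·x/√(π)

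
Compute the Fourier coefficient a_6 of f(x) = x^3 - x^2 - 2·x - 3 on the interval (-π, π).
a_6 = (1/π) ∫_{-π}^{π} f(x)·cos(6x) dx.
Evaluate the integral (use parity and integration by parts as needed): a_6 = -1/9.

Final answer: -1/9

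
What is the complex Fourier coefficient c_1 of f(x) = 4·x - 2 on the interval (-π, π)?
Compute the real Fourier coefficients first: a_1 = 0, b_1 = 8.
Then c_1 = (a_1 − i·b_1)/2 = -4·i.

Final answer: -4·i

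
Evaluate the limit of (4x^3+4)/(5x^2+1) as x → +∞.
This is an ∞/∞ indeterminate form as x → +∞.
Divide numerator and denominator by x^3 and let the lower-order terms vanish; the numerator's degree 3 exceeds the denominator's degree 2, so the quotient diverges.
Limit = ∞.

Final answer: ∞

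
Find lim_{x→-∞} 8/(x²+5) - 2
Evaluate the dominant behaviour as x → -∞; each term tends to a finite value or vanishes.
Limit = -2.

Final answer: -2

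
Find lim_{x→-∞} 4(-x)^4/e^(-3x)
This is an ∞/∞ indeterminate form as x → -∞.
Compare growth rates of the dominant terms (exponentials ≫ polynomials ≫ logarithms), or apply L'Hôpital's rule; the quotient → 0.
Limit = 0.

Final answer: 0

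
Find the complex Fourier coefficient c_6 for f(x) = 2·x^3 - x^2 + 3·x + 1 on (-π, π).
Compute the real Fourier coefficients first: a_6 = -1/9, b_6 = -2·π^2/3 - 8/9.
Then c_6 = (a_6 − i·b_6)/2 = -1/18 + 4·i/9 + i·π^2/3.

Final answer: -1/18 + 4·i/9 + i·π^2/3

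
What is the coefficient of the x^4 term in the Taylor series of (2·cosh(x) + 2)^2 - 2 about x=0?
Expand to order 4: (2·cosh(x) + 2)^2 - 2 = 5·x^4/3 + 8·x^2 + 14 + O(x^5).
The coefficient of x^4 is 5/3.

Final answer: 5/3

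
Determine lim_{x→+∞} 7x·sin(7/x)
As x → +∞: let u = 7/x → 0⁺; then 7·x·sin(7/x) = 7·7·sin(u)/u → 7·7·1 = 49.
Limit = 49.

Final answer: 49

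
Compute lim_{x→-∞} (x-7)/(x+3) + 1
Evaluate the dominant behaviour as x → -∞; each term tends to a finite value or vanishes.
Limit = 2.

Final answer: 2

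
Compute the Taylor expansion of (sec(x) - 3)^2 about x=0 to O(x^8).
-47·x^6/360 - 7·x^4/12 - 2·x^2 + 4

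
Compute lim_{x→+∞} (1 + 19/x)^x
As x → +∞: this is the defining limit (1 + 19/x)^x → e^19.
Limit = e^(19).

Final answer: e^(19)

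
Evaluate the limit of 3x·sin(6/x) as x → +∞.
As x → +∞: let u = 6/x → 0⁺; then 3·x·sin(6/x) = 3·6·sin(u)/u → 3·6·1 = 18.
Limit = 18.

Final answer: 18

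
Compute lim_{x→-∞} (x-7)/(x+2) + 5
Evaluate the dominant behaviour as x → -∞; each term tends to a finite value or vanishes.
Limit = 6.

Final answer: 6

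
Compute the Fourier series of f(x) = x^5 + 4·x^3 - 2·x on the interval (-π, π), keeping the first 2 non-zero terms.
(-32·π^2 + 188 + 2·π^4)·sin(x) + (-π^4 + 1/2 + π^2)·sin(2·x)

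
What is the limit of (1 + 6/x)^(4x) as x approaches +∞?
As x → +∞: write (1 + 6/x)^(4x) = ((1 + 6/x)^x)^4 → (e^6)^4 = e^24.
Limit = e^(24).

Final answer: e^(24)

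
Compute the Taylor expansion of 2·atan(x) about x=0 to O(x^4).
-2·x^3/3 + 2·x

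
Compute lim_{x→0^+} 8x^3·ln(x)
This is a 0·∞ indeterminate form at x → 0⁺.
Rewrite the product as 8·ln(x) / x^(-3) and apply L'Hôpital, or use the standard hierarchy x^(-3) ≫ |ln x| as x → 0⁺.
The indeterminate product → 0, so the limit = 0.

Final answer: 0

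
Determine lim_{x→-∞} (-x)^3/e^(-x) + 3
The quotient is an ∞/∞ indeterminate form as x → -∞.
Compare growth rates of the dominant terms (exponentials ≫ polynomials ≫ logarithms), or apply L'Hôpital's rule; the quotient → 0.
Adding the constant: 0 + 3 = 3. Limit = 3.

Final answer: 3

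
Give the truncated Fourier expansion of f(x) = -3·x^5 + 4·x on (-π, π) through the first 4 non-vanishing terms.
(-712 - 6·π^4 + 120·π^2)·sin(x) + (-15·π^2 + 37/2 + 3·π^4)·sin(2·x) + (-2·π^4 - 8/27 + 40·π^2/9)·sin(3·x) + (-15·π^2/8 - 83/64 + 3·π^4/2)·sin(4·x)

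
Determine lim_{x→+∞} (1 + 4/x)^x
As x → +∞: this is the defining limit (1 + 4/x)^x → e^4.
Limit = e^(4).

Final answer: e^(4)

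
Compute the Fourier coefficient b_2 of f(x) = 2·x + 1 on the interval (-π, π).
b_2 = (1/π) ∫_{-π}^{π} f(x)·sin(2x) dx.
Evaluate the integral (use parity and integration by parts as needed): b_2 = -2.

Final answer: -2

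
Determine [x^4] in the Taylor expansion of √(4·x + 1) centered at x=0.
Expand to order 4: √(4·x + 1) = -10·x^4 + 4·x^3 - 2·x^2 + 2·x + 1 + O(x^5).
The coefficient of x^4 is -10.

Final answer: -10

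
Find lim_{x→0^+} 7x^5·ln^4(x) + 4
The product is a 0·∞ indeterminate form at x → 0⁺.
Rewrite the product as 7·ln^4(x) / x^(-5) and apply L'Hôpital, or use the standard hierarchy x^(-5) ≫ |ln x|^4 as x → 0⁺.
The indeterminate product → 0, so the limit = 4.

Final answer: 4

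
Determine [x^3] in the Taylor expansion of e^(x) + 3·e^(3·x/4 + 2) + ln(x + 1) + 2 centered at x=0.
Expand to order 3: e^(x) + 3·e^(3·x/4 + 2) + ln(x + 1) + 2 = x^3·(1/2 + 27·e^(2)/128) + 27·x^2·e^(2)/32 + x·(2 + 9·e^(2)/4) + 3 + 3·e^(2) + O(x^4).
The coefficient of x^3 is 1/2 + 27·e^(2)/128.

Final answer: 1/2 + 27·e^(2)/128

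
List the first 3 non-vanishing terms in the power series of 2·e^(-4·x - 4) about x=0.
16·x^2·e^(-4) - 8·x·e^(-4) + 2·e^(-4)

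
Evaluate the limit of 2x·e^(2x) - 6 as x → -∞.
The product is a 0·∞ indeterminate form at x → -∞.
Rewrite the product as 2x / e^(-2x) (an ∞/∞ form) and apply L'Hôpital, or use the standard hierarchy e^(2|x|) ≫ |x| as x → -∞.
The indeterminate product → 0, so the limit = -6.

Final answer: -6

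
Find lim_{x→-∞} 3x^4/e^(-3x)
This is an ∞/∞ indeterminate form as x → -∞.
Compare growth rates of the dominant terms (exponentials ≫ polynomials ≫ logarithms), or apply L'Hôpital's rule; the quotient → 0.
Limit = 0.

Final answer: 0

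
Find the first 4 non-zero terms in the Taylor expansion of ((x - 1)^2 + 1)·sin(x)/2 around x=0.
x^4/6 + x^3/3 - x^2 + x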